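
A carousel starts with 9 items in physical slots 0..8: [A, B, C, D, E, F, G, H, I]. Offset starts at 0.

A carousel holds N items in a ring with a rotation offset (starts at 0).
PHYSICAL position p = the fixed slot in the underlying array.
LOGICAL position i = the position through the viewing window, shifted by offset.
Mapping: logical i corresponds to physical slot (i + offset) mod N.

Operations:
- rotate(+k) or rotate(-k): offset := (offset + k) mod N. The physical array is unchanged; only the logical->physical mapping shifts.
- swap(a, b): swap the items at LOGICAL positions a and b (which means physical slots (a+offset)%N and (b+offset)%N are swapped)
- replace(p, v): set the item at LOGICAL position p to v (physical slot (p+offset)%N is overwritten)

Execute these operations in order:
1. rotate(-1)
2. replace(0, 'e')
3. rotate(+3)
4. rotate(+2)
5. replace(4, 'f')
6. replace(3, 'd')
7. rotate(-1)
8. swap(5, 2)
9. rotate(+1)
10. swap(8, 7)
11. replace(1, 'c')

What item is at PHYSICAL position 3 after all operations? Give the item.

After op 1 (rotate(-1)): offset=8, physical=[A,B,C,D,E,F,G,H,I], logical=[I,A,B,C,D,E,F,G,H]
After op 2 (replace(0, 'e')): offset=8, physical=[A,B,C,D,E,F,G,H,e], logical=[e,A,B,C,D,E,F,G,H]
After op 3 (rotate(+3)): offset=2, physical=[A,B,C,D,E,F,G,H,e], logical=[C,D,E,F,G,H,e,A,B]
After op 4 (rotate(+2)): offset=4, physical=[A,B,C,D,E,F,G,H,e], logical=[E,F,G,H,e,A,B,C,D]
After op 5 (replace(4, 'f')): offset=4, physical=[A,B,C,D,E,F,G,H,f], logical=[E,F,G,H,f,A,B,C,D]
After op 6 (replace(3, 'd')): offset=4, physical=[A,B,C,D,E,F,G,d,f], logical=[E,F,G,d,f,A,B,C,D]
After op 7 (rotate(-1)): offset=3, physical=[A,B,C,D,E,F,G,d,f], logical=[D,E,F,G,d,f,A,B,C]
After op 8 (swap(5, 2)): offset=3, physical=[A,B,C,D,E,f,G,d,F], logical=[D,E,f,G,d,F,A,B,C]
After op 9 (rotate(+1)): offset=4, physical=[A,B,C,D,E,f,G,d,F], logical=[E,f,G,d,F,A,B,C,D]
After op 10 (swap(8, 7)): offset=4, physical=[A,B,D,C,E,f,G,d,F], logical=[E,f,G,d,F,A,B,D,C]
After op 11 (replace(1, 'c')): offset=4, physical=[A,B,D,C,E,c,G,d,F], logical=[E,c,G,d,F,A,B,D,C]

Answer: C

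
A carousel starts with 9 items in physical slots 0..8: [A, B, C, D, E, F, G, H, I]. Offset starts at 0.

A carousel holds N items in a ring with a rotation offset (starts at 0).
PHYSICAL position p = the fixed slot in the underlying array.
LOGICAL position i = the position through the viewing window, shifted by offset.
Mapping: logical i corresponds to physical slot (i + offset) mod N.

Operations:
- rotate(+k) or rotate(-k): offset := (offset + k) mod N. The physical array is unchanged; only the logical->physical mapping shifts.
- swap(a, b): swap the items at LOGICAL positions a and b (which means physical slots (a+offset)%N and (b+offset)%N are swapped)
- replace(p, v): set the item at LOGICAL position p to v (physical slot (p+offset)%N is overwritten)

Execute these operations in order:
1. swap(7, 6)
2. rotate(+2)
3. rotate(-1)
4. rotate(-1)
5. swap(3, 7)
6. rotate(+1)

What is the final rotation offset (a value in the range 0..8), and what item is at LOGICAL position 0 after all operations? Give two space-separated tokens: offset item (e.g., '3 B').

Answer: 1 B

Derivation:
After op 1 (swap(7, 6)): offset=0, physical=[A,B,C,D,E,F,H,G,I], logical=[A,B,C,D,E,F,H,G,I]
After op 2 (rotate(+2)): offset=2, physical=[A,B,C,D,E,F,H,G,I], logical=[C,D,E,F,H,G,I,A,B]
After op 3 (rotate(-1)): offset=1, physical=[A,B,C,D,E,F,H,G,I], logical=[B,C,D,E,F,H,G,I,A]
After op 4 (rotate(-1)): offset=0, physical=[A,B,C,D,E,F,H,G,I], logical=[A,B,C,D,E,F,H,G,I]
After op 5 (swap(3, 7)): offset=0, physical=[A,B,C,G,E,F,H,D,I], logical=[A,B,C,G,E,F,H,D,I]
After op 6 (rotate(+1)): offset=1, physical=[A,B,C,G,E,F,H,D,I], logical=[B,C,G,E,F,H,D,I,A]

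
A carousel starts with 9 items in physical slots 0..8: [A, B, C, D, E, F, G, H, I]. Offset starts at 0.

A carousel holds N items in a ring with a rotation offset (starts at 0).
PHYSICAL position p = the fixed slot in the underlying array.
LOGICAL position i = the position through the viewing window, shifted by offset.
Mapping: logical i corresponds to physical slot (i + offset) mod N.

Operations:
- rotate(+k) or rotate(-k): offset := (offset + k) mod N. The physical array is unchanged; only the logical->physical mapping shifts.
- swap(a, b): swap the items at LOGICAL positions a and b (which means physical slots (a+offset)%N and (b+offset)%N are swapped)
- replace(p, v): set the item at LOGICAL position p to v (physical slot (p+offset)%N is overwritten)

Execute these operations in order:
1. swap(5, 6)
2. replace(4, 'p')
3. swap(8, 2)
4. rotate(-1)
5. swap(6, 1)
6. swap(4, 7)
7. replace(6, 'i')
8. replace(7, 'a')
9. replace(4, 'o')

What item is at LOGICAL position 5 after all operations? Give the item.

Answer: p

Derivation:
After op 1 (swap(5, 6)): offset=0, physical=[A,B,C,D,E,G,F,H,I], logical=[A,B,C,D,E,G,F,H,I]
After op 2 (replace(4, 'p')): offset=0, physical=[A,B,C,D,p,G,F,H,I], logical=[A,B,C,D,p,G,F,H,I]
After op 3 (swap(8, 2)): offset=0, physical=[A,B,I,D,p,G,F,H,C], logical=[A,B,I,D,p,G,F,H,C]
After op 4 (rotate(-1)): offset=8, physical=[A,B,I,D,p,G,F,H,C], logical=[C,A,B,I,D,p,G,F,H]
After op 5 (swap(6, 1)): offset=8, physical=[G,B,I,D,p,A,F,H,C], logical=[C,G,B,I,D,p,A,F,H]
After op 6 (swap(4, 7)): offset=8, physical=[G,B,I,F,p,A,D,H,C], logical=[C,G,B,I,F,p,A,D,H]
After op 7 (replace(6, 'i')): offset=8, physical=[G,B,I,F,p,i,D,H,C], logical=[C,G,B,I,F,p,i,D,H]
After op 8 (replace(7, 'a')): offset=8, physical=[G,B,I,F,p,i,a,H,C], logical=[C,G,B,I,F,p,i,a,H]
After op 9 (replace(4, 'o')): offset=8, physical=[G,B,I,o,p,i,a,H,C], logical=[C,G,B,I,o,p,i,a,H]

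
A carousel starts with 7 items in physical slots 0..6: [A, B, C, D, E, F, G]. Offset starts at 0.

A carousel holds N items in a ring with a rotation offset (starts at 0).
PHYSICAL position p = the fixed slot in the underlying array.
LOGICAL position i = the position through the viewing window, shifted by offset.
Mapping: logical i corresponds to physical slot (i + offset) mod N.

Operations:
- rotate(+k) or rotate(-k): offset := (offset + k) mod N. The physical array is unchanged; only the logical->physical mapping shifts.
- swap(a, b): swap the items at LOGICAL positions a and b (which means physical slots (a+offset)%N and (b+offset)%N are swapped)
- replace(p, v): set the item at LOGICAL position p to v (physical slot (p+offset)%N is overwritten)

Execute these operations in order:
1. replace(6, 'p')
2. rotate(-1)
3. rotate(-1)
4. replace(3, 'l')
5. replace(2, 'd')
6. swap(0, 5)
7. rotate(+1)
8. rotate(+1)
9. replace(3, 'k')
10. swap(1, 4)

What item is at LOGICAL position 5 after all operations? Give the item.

After op 1 (replace(6, 'p')): offset=0, physical=[A,B,C,D,E,F,p], logical=[A,B,C,D,E,F,p]
After op 2 (rotate(-1)): offset=6, physical=[A,B,C,D,E,F,p], logical=[p,A,B,C,D,E,F]
After op 3 (rotate(-1)): offset=5, physical=[A,B,C,D,E,F,p], logical=[F,p,A,B,C,D,E]
After op 4 (replace(3, 'l')): offset=5, physical=[A,l,C,D,E,F,p], logical=[F,p,A,l,C,D,E]
After op 5 (replace(2, 'd')): offset=5, physical=[d,l,C,D,E,F,p], logical=[F,p,d,l,C,D,E]
After op 6 (swap(0, 5)): offset=5, physical=[d,l,C,F,E,D,p], logical=[D,p,d,l,C,F,E]
After op 7 (rotate(+1)): offset=6, physical=[d,l,C,F,E,D,p], logical=[p,d,l,C,F,E,D]
After op 8 (rotate(+1)): offset=0, physical=[d,l,C,F,E,D,p], logical=[d,l,C,F,E,D,p]
After op 9 (replace(3, 'k')): offset=0, physical=[d,l,C,k,E,D,p], logical=[d,l,C,k,E,D,p]
After op 10 (swap(1, 4)): offset=0, physical=[d,E,C,k,l,D,p], logical=[d,E,C,k,l,D,p]

Answer: D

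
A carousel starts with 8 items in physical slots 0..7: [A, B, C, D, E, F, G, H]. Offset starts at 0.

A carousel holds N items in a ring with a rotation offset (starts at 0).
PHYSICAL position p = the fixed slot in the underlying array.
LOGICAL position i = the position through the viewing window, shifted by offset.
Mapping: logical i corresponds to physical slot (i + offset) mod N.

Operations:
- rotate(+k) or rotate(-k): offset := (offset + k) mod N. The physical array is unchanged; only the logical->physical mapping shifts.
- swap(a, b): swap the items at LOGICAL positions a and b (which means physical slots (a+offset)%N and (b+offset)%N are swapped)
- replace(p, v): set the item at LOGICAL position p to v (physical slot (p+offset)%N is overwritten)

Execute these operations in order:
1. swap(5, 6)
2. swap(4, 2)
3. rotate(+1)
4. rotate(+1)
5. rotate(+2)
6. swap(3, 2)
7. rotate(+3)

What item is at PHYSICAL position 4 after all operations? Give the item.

Answer: C

Derivation:
After op 1 (swap(5, 6)): offset=0, physical=[A,B,C,D,E,G,F,H], logical=[A,B,C,D,E,G,F,H]
After op 2 (swap(4, 2)): offset=0, physical=[A,B,E,D,C,G,F,H], logical=[A,B,E,D,C,G,F,H]
After op 3 (rotate(+1)): offset=1, physical=[A,B,E,D,C,G,F,H], logical=[B,E,D,C,G,F,H,A]
After op 4 (rotate(+1)): offset=2, physical=[A,B,E,D,C,G,F,H], logical=[E,D,C,G,F,H,A,B]
After op 5 (rotate(+2)): offset=4, physical=[A,B,E,D,C,G,F,H], logical=[C,G,F,H,A,B,E,D]
After op 6 (swap(3, 2)): offset=4, physical=[A,B,E,D,C,G,H,F], logical=[C,G,H,F,A,B,E,D]
After op 7 (rotate(+3)): offset=7, physical=[A,B,E,D,C,G,H,F], logical=[F,A,B,E,D,C,G,H]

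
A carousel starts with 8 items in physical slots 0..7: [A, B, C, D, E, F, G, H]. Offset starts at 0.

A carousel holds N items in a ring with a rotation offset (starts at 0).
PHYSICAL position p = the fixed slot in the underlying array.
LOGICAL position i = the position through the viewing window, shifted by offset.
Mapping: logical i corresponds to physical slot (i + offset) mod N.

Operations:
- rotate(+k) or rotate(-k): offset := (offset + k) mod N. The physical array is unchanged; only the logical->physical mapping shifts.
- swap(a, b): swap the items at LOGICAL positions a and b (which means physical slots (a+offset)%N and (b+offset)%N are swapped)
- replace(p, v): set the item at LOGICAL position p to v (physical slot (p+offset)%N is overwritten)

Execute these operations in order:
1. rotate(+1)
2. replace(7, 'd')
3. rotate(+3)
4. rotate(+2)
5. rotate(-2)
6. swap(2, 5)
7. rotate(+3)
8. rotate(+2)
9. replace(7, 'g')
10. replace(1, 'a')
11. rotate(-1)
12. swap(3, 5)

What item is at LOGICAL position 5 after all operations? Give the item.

After op 1 (rotate(+1)): offset=1, physical=[A,B,C,D,E,F,G,H], logical=[B,C,D,E,F,G,H,A]
After op 2 (replace(7, 'd')): offset=1, physical=[d,B,C,D,E,F,G,H], logical=[B,C,D,E,F,G,H,d]
After op 3 (rotate(+3)): offset=4, physical=[d,B,C,D,E,F,G,H], logical=[E,F,G,H,d,B,C,D]
After op 4 (rotate(+2)): offset=6, physical=[d,B,C,D,E,F,G,H], logical=[G,H,d,B,C,D,E,F]
After op 5 (rotate(-2)): offset=4, physical=[d,B,C,D,E,F,G,H], logical=[E,F,G,H,d,B,C,D]
After op 6 (swap(2, 5)): offset=4, physical=[d,G,C,D,E,F,B,H], logical=[E,F,B,H,d,G,C,D]
After op 7 (rotate(+3)): offset=7, physical=[d,G,C,D,E,F,B,H], logical=[H,d,G,C,D,E,F,B]
After op 8 (rotate(+2)): offset=1, physical=[d,G,C,D,E,F,B,H], logical=[G,C,D,E,F,B,H,d]
After op 9 (replace(7, 'g')): offset=1, physical=[g,G,C,D,E,F,B,H], logical=[G,C,D,E,F,B,H,g]
After op 10 (replace(1, 'a')): offset=1, physical=[g,G,a,D,E,F,B,H], logical=[G,a,D,E,F,B,H,g]
After op 11 (rotate(-1)): offset=0, physical=[g,G,a,D,E,F,B,H], logical=[g,G,a,D,E,F,B,H]
After op 12 (swap(3, 5)): offset=0, physical=[g,G,a,F,E,D,B,H], logical=[g,G,a,F,E,D,B,H]

Answer: D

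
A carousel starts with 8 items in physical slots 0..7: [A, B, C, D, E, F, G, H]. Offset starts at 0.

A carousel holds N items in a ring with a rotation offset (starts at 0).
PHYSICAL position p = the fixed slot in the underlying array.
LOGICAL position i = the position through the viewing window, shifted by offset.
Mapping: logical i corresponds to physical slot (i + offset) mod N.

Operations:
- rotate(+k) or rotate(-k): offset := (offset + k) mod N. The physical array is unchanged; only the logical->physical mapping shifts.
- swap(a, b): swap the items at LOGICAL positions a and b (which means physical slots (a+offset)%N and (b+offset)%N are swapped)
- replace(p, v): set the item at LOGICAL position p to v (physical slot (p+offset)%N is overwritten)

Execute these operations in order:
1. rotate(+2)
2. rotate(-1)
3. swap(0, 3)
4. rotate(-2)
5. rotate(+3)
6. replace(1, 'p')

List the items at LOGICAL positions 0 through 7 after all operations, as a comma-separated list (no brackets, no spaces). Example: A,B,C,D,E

Answer: C,p,B,F,G,H,A,E

Derivation:
After op 1 (rotate(+2)): offset=2, physical=[A,B,C,D,E,F,G,H], logical=[C,D,E,F,G,H,A,B]
After op 2 (rotate(-1)): offset=1, physical=[A,B,C,D,E,F,G,H], logical=[B,C,D,E,F,G,H,A]
After op 3 (swap(0, 3)): offset=1, physical=[A,E,C,D,B,F,G,H], logical=[E,C,D,B,F,G,H,A]
After op 4 (rotate(-2)): offset=7, physical=[A,E,C,D,B,F,G,H], logical=[H,A,E,C,D,B,F,G]
After op 5 (rotate(+3)): offset=2, physical=[A,E,C,D,B,F,G,H], logical=[C,D,B,F,G,H,A,E]
After op 6 (replace(1, 'p')): offset=2, physical=[A,E,C,p,B,F,G,H], logical=[C,p,B,F,G,H,A,E]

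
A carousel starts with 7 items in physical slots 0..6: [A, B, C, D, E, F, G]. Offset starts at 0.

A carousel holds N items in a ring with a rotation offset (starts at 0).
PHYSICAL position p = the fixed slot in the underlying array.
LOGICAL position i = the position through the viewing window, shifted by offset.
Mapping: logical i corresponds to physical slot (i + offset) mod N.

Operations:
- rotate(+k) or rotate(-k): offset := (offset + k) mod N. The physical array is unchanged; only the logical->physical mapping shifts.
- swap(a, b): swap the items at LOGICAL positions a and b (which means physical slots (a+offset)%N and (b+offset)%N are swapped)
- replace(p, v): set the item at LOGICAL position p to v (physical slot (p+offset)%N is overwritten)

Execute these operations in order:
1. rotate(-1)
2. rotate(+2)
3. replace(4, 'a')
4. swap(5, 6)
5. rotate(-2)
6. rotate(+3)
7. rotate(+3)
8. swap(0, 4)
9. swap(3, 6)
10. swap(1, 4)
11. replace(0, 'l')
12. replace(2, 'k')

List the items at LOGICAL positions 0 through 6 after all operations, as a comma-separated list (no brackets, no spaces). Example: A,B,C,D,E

Answer: l,a,k,E,A,D,B

Derivation:
After op 1 (rotate(-1)): offset=6, physical=[A,B,C,D,E,F,G], logical=[G,A,B,C,D,E,F]
After op 2 (rotate(+2)): offset=1, physical=[A,B,C,D,E,F,G], logical=[B,C,D,E,F,G,A]
After op 3 (replace(4, 'a')): offset=1, physical=[A,B,C,D,E,a,G], logical=[B,C,D,E,a,G,A]
After op 4 (swap(5, 6)): offset=1, physical=[G,B,C,D,E,a,A], logical=[B,C,D,E,a,A,G]
After op 5 (rotate(-2)): offset=6, physical=[G,B,C,D,E,a,A], logical=[A,G,B,C,D,E,a]
After op 6 (rotate(+3)): offset=2, physical=[G,B,C,D,E,a,A], logical=[C,D,E,a,A,G,B]
After op 7 (rotate(+3)): offset=5, physical=[G,B,C,D,E,a,A], logical=[a,A,G,B,C,D,E]
After op 8 (swap(0, 4)): offset=5, physical=[G,B,a,D,E,C,A], logical=[C,A,G,B,a,D,E]
After op 9 (swap(3, 6)): offset=5, physical=[G,E,a,D,B,C,A], logical=[C,A,G,E,a,D,B]
After op 10 (swap(1, 4)): offset=5, physical=[G,E,A,D,B,C,a], logical=[C,a,G,E,A,D,B]
After op 11 (replace(0, 'l')): offset=5, physical=[G,E,A,D,B,l,a], logical=[l,a,G,E,A,D,B]
After op 12 (replace(2, 'k')): offset=5, physical=[k,E,A,D,B,l,a], logical=[l,a,k,E,A,D,B]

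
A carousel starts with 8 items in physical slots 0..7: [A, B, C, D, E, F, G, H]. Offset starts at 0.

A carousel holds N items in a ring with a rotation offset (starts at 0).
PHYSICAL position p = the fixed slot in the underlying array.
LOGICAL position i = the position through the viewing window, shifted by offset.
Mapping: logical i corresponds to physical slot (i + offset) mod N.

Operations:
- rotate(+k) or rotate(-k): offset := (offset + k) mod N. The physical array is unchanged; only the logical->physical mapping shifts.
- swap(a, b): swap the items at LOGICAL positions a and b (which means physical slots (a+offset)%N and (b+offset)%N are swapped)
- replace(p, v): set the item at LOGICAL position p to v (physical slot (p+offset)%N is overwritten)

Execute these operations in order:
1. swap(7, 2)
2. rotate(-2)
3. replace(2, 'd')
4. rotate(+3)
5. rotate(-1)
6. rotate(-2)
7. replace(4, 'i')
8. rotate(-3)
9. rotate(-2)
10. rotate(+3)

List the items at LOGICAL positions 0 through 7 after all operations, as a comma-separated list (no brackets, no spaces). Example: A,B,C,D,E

After op 1 (swap(7, 2)): offset=0, physical=[A,B,H,D,E,F,G,C], logical=[A,B,H,D,E,F,G,C]
After op 2 (rotate(-2)): offset=6, physical=[A,B,H,D,E,F,G,C], logical=[G,C,A,B,H,D,E,F]
After op 3 (replace(2, 'd')): offset=6, physical=[d,B,H,D,E,F,G,C], logical=[G,C,d,B,H,D,E,F]
After op 4 (rotate(+3)): offset=1, physical=[d,B,H,D,E,F,G,C], logical=[B,H,D,E,F,G,C,d]
After op 5 (rotate(-1)): offset=0, physical=[d,B,H,D,E,F,G,C], logical=[d,B,H,D,E,F,G,C]
After op 6 (rotate(-2)): offset=6, physical=[d,B,H,D,E,F,G,C], logical=[G,C,d,B,H,D,E,F]
After op 7 (replace(4, 'i')): offset=6, physical=[d,B,i,D,E,F,G,C], logical=[G,C,d,B,i,D,E,F]
After op 8 (rotate(-3)): offset=3, physical=[d,B,i,D,E,F,G,C], logical=[D,E,F,G,C,d,B,i]
After op 9 (rotate(-2)): offset=1, physical=[d,B,i,D,E,F,G,C], logical=[B,i,D,E,F,G,C,d]
After op 10 (rotate(+3)): offset=4, physical=[d,B,i,D,E,F,G,C], logical=[E,F,G,C,d,B,i,D]

Answer: E,F,G,C,d,B,i,D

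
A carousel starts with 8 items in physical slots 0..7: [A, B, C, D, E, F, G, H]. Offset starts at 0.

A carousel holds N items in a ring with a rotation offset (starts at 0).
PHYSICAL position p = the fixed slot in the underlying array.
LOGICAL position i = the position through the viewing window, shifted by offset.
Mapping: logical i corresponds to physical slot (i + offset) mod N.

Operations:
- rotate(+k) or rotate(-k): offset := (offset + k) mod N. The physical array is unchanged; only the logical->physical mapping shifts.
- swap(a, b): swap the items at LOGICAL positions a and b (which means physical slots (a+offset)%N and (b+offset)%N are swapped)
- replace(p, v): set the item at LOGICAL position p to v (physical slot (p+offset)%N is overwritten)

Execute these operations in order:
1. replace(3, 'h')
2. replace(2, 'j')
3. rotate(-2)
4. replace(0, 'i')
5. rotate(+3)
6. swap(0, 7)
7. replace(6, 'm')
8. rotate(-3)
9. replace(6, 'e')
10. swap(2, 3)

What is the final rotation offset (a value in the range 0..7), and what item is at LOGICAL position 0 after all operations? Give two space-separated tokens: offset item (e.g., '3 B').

Answer: 6 i

Derivation:
After op 1 (replace(3, 'h')): offset=0, physical=[A,B,C,h,E,F,G,H], logical=[A,B,C,h,E,F,G,H]
After op 2 (replace(2, 'j')): offset=0, physical=[A,B,j,h,E,F,G,H], logical=[A,B,j,h,E,F,G,H]
After op 3 (rotate(-2)): offset=6, physical=[A,B,j,h,E,F,G,H], logical=[G,H,A,B,j,h,E,F]
After op 4 (replace(0, 'i')): offset=6, physical=[A,B,j,h,E,F,i,H], logical=[i,H,A,B,j,h,E,F]
After op 5 (rotate(+3)): offset=1, physical=[A,B,j,h,E,F,i,H], logical=[B,j,h,E,F,i,H,A]
After op 6 (swap(0, 7)): offset=1, physical=[B,A,j,h,E,F,i,H], logical=[A,j,h,E,F,i,H,B]
After op 7 (replace(6, 'm')): offset=1, physical=[B,A,j,h,E,F,i,m], logical=[A,j,h,E,F,i,m,B]
After op 8 (rotate(-3)): offset=6, physical=[B,A,j,h,E,F,i,m], logical=[i,m,B,A,j,h,E,F]
After op 9 (replace(6, 'e')): offset=6, physical=[B,A,j,h,e,F,i,m], logical=[i,m,B,A,j,h,e,F]
After op 10 (swap(2, 3)): offset=6, physical=[A,B,j,h,e,F,i,m], logical=[i,m,A,B,j,h,e,F]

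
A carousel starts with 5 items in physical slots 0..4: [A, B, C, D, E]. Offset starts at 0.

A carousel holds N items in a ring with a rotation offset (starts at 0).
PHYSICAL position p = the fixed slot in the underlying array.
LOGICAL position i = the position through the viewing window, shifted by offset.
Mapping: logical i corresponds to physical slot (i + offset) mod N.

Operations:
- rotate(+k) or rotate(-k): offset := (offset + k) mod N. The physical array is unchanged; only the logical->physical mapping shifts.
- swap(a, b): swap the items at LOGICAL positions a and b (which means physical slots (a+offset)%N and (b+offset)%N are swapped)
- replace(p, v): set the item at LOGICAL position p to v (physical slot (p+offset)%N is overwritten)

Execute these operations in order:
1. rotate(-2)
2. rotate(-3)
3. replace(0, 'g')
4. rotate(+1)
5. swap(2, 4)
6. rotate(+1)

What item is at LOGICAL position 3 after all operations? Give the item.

Answer: D

Derivation:
After op 1 (rotate(-2)): offset=3, physical=[A,B,C,D,E], logical=[D,E,A,B,C]
After op 2 (rotate(-3)): offset=0, physical=[A,B,C,D,E], logical=[A,B,C,D,E]
After op 3 (replace(0, 'g')): offset=0, physical=[g,B,C,D,E], logical=[g,B,C,D,E]
After op 4 (rotate(+1)): offset=1, physical=[g,B,C,D,E], logical=[B,C,D,E,g]
After op 5 (swap(2, 4)): offset=1, physical=[D,B,C,g,E], logical=[B,C,g,E,D]
After op 6 (rotate(+1)): offset=2, physical=[D,B,C,g,E], logical=[C,g,E,D,B]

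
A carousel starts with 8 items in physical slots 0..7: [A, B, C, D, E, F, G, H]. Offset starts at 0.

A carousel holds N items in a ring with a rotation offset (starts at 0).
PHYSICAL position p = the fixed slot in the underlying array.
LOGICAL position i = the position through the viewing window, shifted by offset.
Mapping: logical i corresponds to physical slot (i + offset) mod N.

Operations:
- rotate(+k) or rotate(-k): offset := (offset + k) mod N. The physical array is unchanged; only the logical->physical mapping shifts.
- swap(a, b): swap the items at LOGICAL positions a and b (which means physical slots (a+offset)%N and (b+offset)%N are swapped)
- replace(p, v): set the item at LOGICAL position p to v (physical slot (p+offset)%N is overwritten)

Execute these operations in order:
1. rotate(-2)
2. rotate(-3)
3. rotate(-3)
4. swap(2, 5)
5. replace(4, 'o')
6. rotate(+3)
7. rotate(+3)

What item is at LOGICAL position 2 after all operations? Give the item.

After op 1 (rotate(-2)): offset=6, physical=[A,B,C,D,E,F,G,H], logical=[G,H,A,B,C,D,E,F]
After op 2 (rotate(-3)): offset=3, physical=[A,B,C,D,E,F,G,H], logical=[D,E,F,G,H,A,B,C]
After op 3 (rotate(-3)): offset=0, physical=[A,B,C,D,E,F,G,H], logical=[A,B,C,D,E,F,G,H]
After op 4 (swap(2, 5)): offset=0, physical=[A,B,F,D,E,C,G,H], logical=[A,B,F,D,E,C,G,H]
After op 5 (replace(4, 'o')): offset=0, physical=[A,B,F,D,o,C,G,H], logical=[A,B,F,D,o,C,G,H]
After op 6 (rotate(+3)): offset=3, physical=[A,B,F,D,o,C,G,H], logical=[D,o,C,G,H,A,B,F]
After op 7 (rotate(+3)): offset=6, physical=[A,B,F,D,o,C,G,H], logical=[G,H,A,B,F,D,o,C]

Answer: A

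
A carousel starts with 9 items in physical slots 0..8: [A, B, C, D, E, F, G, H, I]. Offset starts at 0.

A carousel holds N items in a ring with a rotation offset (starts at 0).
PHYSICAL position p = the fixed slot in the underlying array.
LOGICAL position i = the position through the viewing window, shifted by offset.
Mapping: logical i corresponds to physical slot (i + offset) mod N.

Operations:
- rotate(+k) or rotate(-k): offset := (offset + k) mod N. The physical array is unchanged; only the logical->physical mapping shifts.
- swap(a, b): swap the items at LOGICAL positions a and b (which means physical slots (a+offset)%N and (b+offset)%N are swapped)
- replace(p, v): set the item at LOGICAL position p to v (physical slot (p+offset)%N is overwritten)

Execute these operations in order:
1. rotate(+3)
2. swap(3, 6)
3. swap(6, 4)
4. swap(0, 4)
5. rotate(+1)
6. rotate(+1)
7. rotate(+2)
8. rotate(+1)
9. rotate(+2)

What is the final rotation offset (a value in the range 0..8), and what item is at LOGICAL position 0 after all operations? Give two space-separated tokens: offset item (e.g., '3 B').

After op 1 (rotate(+3)): offset=3, physical=[A,B,C,D,E,F,G,H,I], logical=[D,E,F,G,H,I,A,B,C]
After op 2 (swap(3, 6)): offset=3, physical=[G,B,C,D,E,F,A,H,I], logical=[D,E,F,A,H,I,G,B,C]
After op 3 (swap(6, 4)): offset=3, physical=[H,B,C,D,E,F,A,G,I], logical=[D,E,F,A,G,I,H,B,C]
After op 4 (swap(0, 4)): offset=3, physical=[H,B,C,G,E,F,A,D,I], logical=[G,E,F,A,D,I,H,B,C]
After op 5 (rotate(+1)): offset=4, physical=[H,B,C,G,E,F,A,D,I], logical=[E,F,A,D,I,H,B,C,G]
After op 6 (rotate(+1)): offset=5, physical=[H,B,C,G,E,F,A,D,I], logical=[F,A,D,I,H,B,C,G,E]
After op 7 (rotate(+2)): offset=7, physical=[H,B,C,G,E,F,A,D,I], logical=[D,I,H,B,C,G,E,F,A]
After op 8 (rotate(+1)): offset=8, physical=[H,B,C,G,E,F,A,D,I], logical=[I,H,B,C,G,E,F,A,D]
After op 9 (rotate(+2)): offset=1, physical=[H,B,C,G,E,F,A,D,I], logical=[B,C,G,E,F,A,D,I,H]

Answer: 1 B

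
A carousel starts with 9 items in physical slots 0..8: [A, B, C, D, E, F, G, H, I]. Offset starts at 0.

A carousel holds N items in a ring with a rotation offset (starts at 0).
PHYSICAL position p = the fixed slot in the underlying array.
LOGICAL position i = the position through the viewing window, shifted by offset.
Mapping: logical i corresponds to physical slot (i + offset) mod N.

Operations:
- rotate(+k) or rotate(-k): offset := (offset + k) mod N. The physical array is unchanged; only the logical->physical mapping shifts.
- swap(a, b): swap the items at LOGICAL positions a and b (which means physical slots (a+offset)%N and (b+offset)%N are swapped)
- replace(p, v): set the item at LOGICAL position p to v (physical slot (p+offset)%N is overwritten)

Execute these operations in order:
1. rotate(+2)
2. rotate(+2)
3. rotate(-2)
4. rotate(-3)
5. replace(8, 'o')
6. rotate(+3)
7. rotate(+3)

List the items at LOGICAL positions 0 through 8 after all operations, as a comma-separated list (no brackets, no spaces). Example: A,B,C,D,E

After op 1 (rotate(+2)): offset=2, physical=[A,B,C,D,E,F,G,H,I], logical=[C,D,E,F,G,H,I,A,B]
After op 2 (rotate(+2)): offset=4, physical=[A,B,C,D,E,F,G,H,I], logical=[E,F,G,H,I,A,B,C,D]
After op 3 (rotate(-2)): offset=2, physical=[A,B,C,D,E,F,G,H,I], logical=[C,D,E,F,G,H,I,A,B]
After op 4 (rotate(-3)): offset=8, physical=[A,B,C,D,E,F,G,H,I], logical=[I,A,B,C,D,E,F,G,H]
After op 5 (replace(8, 'o')): offset=8, physical=[A,B,C,D,E,F,G,o,I], logical=[I,A,B,C,D,E,F,G,o]
After op 6 (rotate(+3)): offset=2, physical=[A,B,C,D,E,F,G,o,I], logical=[C,D,E,F,G,o,I,A,B]
After op 7 (rotate(+3)): offset=5, physical=[A,B,C,D,E,F,G,o,I], logical=[F,G,o,I,A,B,C,D,E]

Answer: F,G,o,I,A,B,C,D,E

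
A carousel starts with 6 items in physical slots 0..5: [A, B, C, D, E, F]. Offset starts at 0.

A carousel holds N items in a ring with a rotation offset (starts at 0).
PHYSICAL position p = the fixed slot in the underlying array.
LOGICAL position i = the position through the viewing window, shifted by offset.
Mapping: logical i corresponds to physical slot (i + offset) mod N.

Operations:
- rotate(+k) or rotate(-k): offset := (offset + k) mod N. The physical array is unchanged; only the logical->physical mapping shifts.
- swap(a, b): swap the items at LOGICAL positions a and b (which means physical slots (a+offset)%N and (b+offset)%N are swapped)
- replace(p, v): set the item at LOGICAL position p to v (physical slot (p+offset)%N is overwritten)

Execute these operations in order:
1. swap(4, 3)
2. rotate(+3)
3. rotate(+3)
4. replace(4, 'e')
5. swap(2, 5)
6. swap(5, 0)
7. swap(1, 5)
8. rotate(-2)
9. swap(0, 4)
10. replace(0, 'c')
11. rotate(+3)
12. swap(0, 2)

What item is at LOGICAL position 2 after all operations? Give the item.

Answer: A

Derivation:
After op 1 (swap(4, 3)): offset=0, physical=[A,B,C,E,D,F], logical=[A,B,C,E,D,F]
After op 2 (rotate(+3)): offset=3, physical=[A,B,C,E,D,F], logical=[E,D,F,A,B,C]
After op 3 (rotate(+3)): offset=0, physical=[A,B,C,E,D,F], logical=[A,B,C,E,D,F]
After op 4 (replace(4, 'e')): offset=0, physical=[A,B,C,E,e,F], logical=[A,B,C,E,e,F]
After op 5 (swap(2, 5)): offset=0, physical=[A,B,F,E,e,C], logical=[A,B,F,E,e,C]
After op 6 (swap(5, 0)): offset=0, physical=[C,B,F,E,e,A], logical=[C,B,F,E,e,A]
After op 7 (swap(1, 5)): offset=0, physical=[C,A,F,E,e,B], logical=[C,A,F,E,e,B]
After op 8 (rotate(-2)): offset=4, physical=[C,A,F,E,e,B], logical=[e,B,C,A,F,E]
After op 9 (swap(0, 4)): offset=4, physical=[C,A,e,E,F,B], logical=[F,B,C,A,e,E]
After op 10 (replace(0, 'c')): offset=4, physical=[C,A,e,E,c,B], logical=[c,B,C,A,e,E]
After op 11 (rotate(+3)): offset=1, physical=[C,A,e,E,c,B], logical=[A,e,E,c,B,C]
After op 12 (swap(0, 2)): offset=1, physical=[C,E,e,A,c,B], logical=[E,e,A,c,B,C]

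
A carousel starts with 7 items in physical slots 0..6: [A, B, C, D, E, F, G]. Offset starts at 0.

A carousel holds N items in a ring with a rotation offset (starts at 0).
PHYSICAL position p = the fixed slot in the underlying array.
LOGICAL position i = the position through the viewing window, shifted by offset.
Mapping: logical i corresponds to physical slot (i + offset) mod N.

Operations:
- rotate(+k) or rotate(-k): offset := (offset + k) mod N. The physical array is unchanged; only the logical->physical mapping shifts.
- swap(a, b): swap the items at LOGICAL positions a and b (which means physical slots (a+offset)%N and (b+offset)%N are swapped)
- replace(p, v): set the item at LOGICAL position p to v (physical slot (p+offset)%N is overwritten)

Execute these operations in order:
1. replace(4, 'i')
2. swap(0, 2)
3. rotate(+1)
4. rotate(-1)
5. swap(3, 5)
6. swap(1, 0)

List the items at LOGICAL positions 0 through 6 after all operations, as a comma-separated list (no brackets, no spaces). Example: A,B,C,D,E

After op 1 (replace(4, 'i')): offset=0, physical=[A,B,C,D,i,F,G], logical=[A,B,C,D,i,F,G]
After op 2 (swap(0, 2)): offset=0, physical=[C,B,A,D,i,F,G], logical=[C,B,A,D,i,F,G]
After op 3 (rotate(+1)): offset=1, physical=[C,B,A,D,i,F,G], logical=[B,A,D,i,F,G,C]
After op 4 (rotate(-1)): offset=0, physical=[C,B,A,D,i,F,G], logical=[C,B,A,D,i,F,G]
After op 5 (swap(3, 5)): offset=0, physical=[C,B,A,F,i,D,G], logical=[C,B,A,F,i,D,G]
After op 6 (swap(1, 0)): offset=0, physical=[B,C,A,F,i,D,G], logical=[B,C,A,F,i,D,G]

Answer: B,C,A,F,i,D,G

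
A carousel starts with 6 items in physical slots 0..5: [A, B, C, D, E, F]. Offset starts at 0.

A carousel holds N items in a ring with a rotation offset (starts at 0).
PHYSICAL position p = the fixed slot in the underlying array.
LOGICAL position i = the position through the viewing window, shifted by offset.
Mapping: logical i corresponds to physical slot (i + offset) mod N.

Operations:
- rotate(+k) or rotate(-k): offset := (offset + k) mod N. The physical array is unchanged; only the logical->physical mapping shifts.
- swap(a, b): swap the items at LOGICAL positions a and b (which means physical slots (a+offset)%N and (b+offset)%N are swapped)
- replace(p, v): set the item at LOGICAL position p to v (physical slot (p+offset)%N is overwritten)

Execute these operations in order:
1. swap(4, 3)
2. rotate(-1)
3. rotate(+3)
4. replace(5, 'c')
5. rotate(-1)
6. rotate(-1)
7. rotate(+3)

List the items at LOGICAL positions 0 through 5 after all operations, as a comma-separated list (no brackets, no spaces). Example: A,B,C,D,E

After op 1 (swap(4, 3)): offset=0, physical=[A,B,C,E,D,F], logical=[A,B,C,E,D,F]
After op 2 (rotate(-1)): offset=5, physical=[A,B,C,E,D,F], logical=[F,A,B,C,E,D]
After op 3 (rotate(+3)): offset=2, physical=[A,B,C,E,D,F], logical=[C,E,D,F,A,B]
After op 4 (replace(5, 'c')): offset=2, physical=[A,c,C,E,D,F], logical=[C,E,D,F,A,c]
After op 5 (rotate(-1)): offset=1, physical=[A,c,C,E,D,F], logical=[c,C,E,D,F,A]
After op 6 (rotate(-1)): offset=0, physical=[A,c,C,E,D,F], logical=[A,c,C,E,D,F]
After op 7 (rotate(+3)): offset=3, physical=[A,c,C,E,D,F], logical=[E,D,F,A,c,C]

Answer: E,D,F,A,c,C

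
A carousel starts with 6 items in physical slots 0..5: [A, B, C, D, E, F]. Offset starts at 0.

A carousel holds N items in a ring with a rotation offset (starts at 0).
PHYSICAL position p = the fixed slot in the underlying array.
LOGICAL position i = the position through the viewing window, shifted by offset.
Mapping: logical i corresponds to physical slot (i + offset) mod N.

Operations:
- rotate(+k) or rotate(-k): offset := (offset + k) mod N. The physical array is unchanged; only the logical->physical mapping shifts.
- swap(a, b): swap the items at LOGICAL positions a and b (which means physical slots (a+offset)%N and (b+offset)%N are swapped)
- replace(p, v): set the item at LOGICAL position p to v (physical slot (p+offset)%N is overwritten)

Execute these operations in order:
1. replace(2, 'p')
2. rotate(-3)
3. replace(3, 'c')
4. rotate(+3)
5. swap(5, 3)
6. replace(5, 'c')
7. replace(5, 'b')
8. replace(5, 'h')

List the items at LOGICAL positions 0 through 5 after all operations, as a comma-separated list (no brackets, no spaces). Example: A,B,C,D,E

After op 1 (replace(2, 'p')): offset=0, physical=[A,B,p,D,E,F], logical=[A,B,p,D,E,F]
After op 2 (rotate(-3)): offset=3, physical=[A,B,p,D,E,F], logical=[D,E,F,A,B,p]
After op 3 (replace(3, 'c')): offset=3, physical=[c,B,p,D,E,F], logical=[D,E,F,c,B,p]
After op 4 (rotate(+3)): offset=0, physical=[c,B,p,D,E,F], logical=[c,B,p,D,E,F]
After op 5 (swap(5, 3)): offset=0, physical=[c,B,p,F,E,D], logical=[c,B,p,F,E,D]
After op 6 (replace(5, 'c')): offset=0, physical=[c,B,p,F,E,c], logical=[c,B,p,F,E,c]
After op 7 (replace(5, 'b')): offset=0, physical=[c,B,p,F,E,b], logical=[c,B,p,F,E,b]
After op 8 (replace(5, 'h')): offset=0, physical=[c,B,p,F,E,h], logical=[c,B,p,F,E,h]

Answer: c,B,p,F,E,h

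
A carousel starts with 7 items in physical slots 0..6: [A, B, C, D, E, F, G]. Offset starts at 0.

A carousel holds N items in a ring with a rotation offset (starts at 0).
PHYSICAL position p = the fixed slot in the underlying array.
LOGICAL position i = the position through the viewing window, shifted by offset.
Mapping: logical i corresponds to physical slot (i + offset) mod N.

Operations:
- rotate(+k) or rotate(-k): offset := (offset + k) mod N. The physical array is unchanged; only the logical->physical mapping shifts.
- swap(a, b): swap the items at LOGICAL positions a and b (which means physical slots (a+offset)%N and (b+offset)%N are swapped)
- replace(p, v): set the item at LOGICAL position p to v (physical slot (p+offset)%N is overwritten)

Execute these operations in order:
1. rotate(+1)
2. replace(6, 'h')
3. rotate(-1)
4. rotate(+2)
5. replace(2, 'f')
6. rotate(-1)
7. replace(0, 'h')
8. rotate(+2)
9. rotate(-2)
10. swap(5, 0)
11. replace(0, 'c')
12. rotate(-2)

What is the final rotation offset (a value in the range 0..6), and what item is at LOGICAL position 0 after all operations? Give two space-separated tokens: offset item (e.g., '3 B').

Answer: 6 h

Derivation:
After op 1 (rotate(+1)): offset=1, physical=[A,B,C,D,E,F,G], logical=[B,C,D,E,F,G,A]
After op 2 (replace(6, 'h')): offset=1, physical=[h,B,C,D,E,F,G], logical=[B,C,D,E,F,G,h]
After op 3 (rotate(-1)): offset=0, physical=[h,B,C,D,E,F,G], logical=[h,B,C,D,E,F,G]
After op 4 (rotate(+2)): offset=2, physical=[h,B,C,D,E,F,G], logical=[C,D,E,F,G,h,B]
After op 5 (replace(2, 'f')): offset=2, physical=[h,B,C,D,f,F,G], logical=[C,D,f,F,G,h,B]
After op 6 (rotate(-1)): offset=1, physical=[h,B,C,D,f,F,G], logical=[B,C,D,f,F,G,h]
After op 7 (replace(0, 'h')): offset=1, physical=[h,h,C,D,f,F,G], logical=[h,C,D,f,F,G,h]
After op 8 (rotate(+2)): offset=3, physical=[h,h,C,D,f,F,G], logical=[D,f,F,G,h,h,C]
After op 9 (rotate(-2)): offset=1, physical=[h,h,C,D,f,F,G], logical=[h,C,D,f,F,G,h]
After op 10 (swap(5, 0)): offset=1, physical=[h,G,C,D,f,F,h], logical=[G,C,D,f,F,h,h]
After op 11 (replace(0, 'c')): offset=1, physical=[h,c,C,D,f,F,h], logical=[c,C,D,f,F,h,h]
After op 12 (rotate(-2)): offset=6, physical=[h,c,C,D,f,F,h], logical=[h,h,c,C,D,f,F]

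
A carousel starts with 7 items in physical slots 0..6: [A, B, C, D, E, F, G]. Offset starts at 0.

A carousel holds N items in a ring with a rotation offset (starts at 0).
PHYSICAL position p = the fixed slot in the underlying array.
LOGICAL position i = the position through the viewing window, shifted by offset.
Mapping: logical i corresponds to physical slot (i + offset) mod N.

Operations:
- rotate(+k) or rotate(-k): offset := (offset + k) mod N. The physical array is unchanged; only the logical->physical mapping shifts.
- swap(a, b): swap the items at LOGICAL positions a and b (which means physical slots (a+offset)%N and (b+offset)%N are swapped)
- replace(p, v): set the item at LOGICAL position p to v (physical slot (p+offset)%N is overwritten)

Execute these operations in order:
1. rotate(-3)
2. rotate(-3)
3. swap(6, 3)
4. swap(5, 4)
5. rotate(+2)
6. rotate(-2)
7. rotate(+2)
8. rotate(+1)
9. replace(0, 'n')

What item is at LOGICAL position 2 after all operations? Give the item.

Answer: F

Derivation:
After op 1 (rotate(-3)): offset=4, physical=[A,B,C,D,E,F,G], logical=[E,F,G,A,B,C,D]
After op 2 (rotate(-3)): offset=1, physical=[A,B,C,D,E,F,G], logical=[B,C,D,E,F,G,A]
After op 3 (swap(6, 3)): offset=1, physical=[E,B,C,D,A,F,G], logical=[B,C,D,A,F,G,E]
After op 4 (swap(5, 4)): offset=1, physical=[E,B,C,D,A,G,F], logical=[B,C,D,A,G,F,E]
After op 5 (rotate(+2)): offset=3, physical=[E,B,C,D,A,G,F], logical=[D,A,G,F,E,B,C]
After op 6 (rotate(-2)): offset=1, physical=[E,B,C,D,A,G,F], logical=[B,C,D,A,G,F,E]
After op 7 (rotate(+2)): offset=3, physical=[E,B,C,D,A,G,F], logical=[D,A,G,F,E,B,C]
After op 8 (rotate(+1)): offset=4, physical=[E,B,C,D,A,G,F], logical=[A,G,F,E,B,C,D]
After op 9 (replace(0, 'n')): offset=4, physical=[E,B,C,D,n,G,F], logical=[n,G,F,E,B,C,D]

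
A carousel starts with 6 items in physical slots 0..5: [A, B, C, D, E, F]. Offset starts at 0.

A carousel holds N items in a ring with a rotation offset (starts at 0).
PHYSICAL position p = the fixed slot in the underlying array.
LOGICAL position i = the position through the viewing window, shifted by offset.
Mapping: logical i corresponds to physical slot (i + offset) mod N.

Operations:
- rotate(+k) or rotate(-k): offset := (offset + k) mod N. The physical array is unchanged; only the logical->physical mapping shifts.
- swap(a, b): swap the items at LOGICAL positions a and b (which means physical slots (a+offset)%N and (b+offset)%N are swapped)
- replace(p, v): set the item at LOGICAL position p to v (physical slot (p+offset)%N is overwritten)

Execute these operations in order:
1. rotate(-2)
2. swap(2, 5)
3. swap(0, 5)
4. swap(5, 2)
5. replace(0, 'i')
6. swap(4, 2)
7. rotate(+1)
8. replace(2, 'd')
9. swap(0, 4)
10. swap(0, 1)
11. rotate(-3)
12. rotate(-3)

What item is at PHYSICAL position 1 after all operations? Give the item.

Answer: d

Derivation:
After op 1 (rotate(-2)): offset=4, physical=[A,B,C,D,E,F], logical=[E,F,A,B,C,D]
After op 2 (swap(2, 5)): offset=4, physical=[D,B,C,A,E,F], logical=[E,F,D,B,C,A]
After op 3 (swap(0, 5)): offset=4, physical=[D,B,C,E,A,F], logical=[A,F,D,B,C,E]
After op 4 (swap(5, 2)): offset=4, physical=[E,B,C,D,A,F], logical=[A,F,E,B,C,D]
After op 5 (replace(0, 'i')): offset=4, physical=[E,B,C,D,i,F], logical=[i,F,E,B,C,D]
After op 6 (swap(4, 2)): offset=4, physical=[C,B,E,D,i,F], logical=[i,F,C,B,E,D]
After op 7 (rotate(+1)): offset=5, physical=[C,B,E,D,i,F], logical=[F,C,B,E,D,i]
After op 8 (replace(2, 'd')): offset=5, physical=[C,d,E,D,i,F], logical=[F,C,d,E,D,i]
After op 9 (swap(0, 4)): offset=5, physical=[C,d,E,F,i,D], logical=[D,C,d,E,F,i]
After op 10 (swap(0, 1)): offset=5, physical=[D,d,E,F,i,C], logical=[C,D,d,E,F,i]
After op 11 (rotate(-3)): offset=2, physical=[D,d,E,F,i,C], logical=[E,F,i,C,D,d]
After op 12 (rotate(-3)): offset=5, physical=[D,d,E,F,i,C], logical=[C,D,d,E,F,i]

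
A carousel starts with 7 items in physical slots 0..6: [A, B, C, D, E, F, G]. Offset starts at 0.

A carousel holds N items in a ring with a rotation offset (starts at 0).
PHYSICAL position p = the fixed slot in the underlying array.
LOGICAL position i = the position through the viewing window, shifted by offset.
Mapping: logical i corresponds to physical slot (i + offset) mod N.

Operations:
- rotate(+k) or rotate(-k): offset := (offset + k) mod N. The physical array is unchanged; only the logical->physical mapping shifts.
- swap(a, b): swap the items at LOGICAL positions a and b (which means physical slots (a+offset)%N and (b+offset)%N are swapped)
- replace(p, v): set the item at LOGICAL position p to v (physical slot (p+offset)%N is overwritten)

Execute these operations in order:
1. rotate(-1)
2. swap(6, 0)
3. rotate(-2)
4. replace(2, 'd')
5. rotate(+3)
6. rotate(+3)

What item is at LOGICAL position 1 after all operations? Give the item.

After op 1 (rotate(-1)): offset=6, physical=[A,B,C,D,E,F,G], logical=[G,A,B,C,D,E,F]
After op 2 (swap(6, 0)): offset=6, physical=[A,B,C,D,E,G,F], logical=[F,A,B,C,D,E,G]
After op 3 (rotate(-2)): offset=4, physical=[A,B,C,D,E,G,F], logical=[E,G,F,A,B,C,D]
After op 4 (replace(2, 'd')): offset=4, physical=[A,B,C,D,E,G,d], logical=[E,G,d,A,B,C,D]
After op 5 (rotate(+3)): offset=0, physical=[A,B,C,D,E,G,d], logical=[A,B,C,D,E,G,d]
After op 6 (rotate(+3)): offset=3, physical=[A,B,C,D,E,G,d], logical=[D,E,G,d,A,B,C]

Answer: E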